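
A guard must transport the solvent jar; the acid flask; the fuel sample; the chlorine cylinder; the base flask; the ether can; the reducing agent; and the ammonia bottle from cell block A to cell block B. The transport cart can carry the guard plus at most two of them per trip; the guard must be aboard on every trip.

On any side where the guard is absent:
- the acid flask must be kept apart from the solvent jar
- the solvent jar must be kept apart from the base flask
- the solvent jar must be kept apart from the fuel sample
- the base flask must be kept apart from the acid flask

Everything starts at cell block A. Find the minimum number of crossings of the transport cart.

13

Counting alone: the guard can take at most 2 across per trip to cell block B, so moving all 8 needs at least 4 loaded trips out, with a return between consecutive ones — at least 7 crossings.
The safety rule pushes this higher. Following every safe sequence of crossings, the most of the 8 that can be at cell block B as the transport cart arrives there on crossings 7, 9, 11 is 5, 6, 7 respectively — never all 8.
So no plan with fewer than 13 crossings exists, and this one achieves 13:
1. Guard goes to cell block B with the acid flask and the solvent jar.  [cell block A: the ammonia bottle, the base flask, the chlorine cylinder, the ether can, the fuel sample, the reducing agent | cell block B: the acid flask, the solvent jar]
2. Guard goes back to cell block A with the solvent jar.  [cell block A: the ammonia bottle, the base flask, the chlorine cylinder, the ether can, the fuel sample, the reducing agent, the solvent jar | cell block B: the acid flask]
3. Guard goes to cell block B with the fuel sample and the solvent jar.  [cell block A: the ammonia bottle, the base flask, the chlorine cylinder, the ether can, the reducing agent | cell block B: the acid flask, the fuel sample, the solvent jar]
4. Guard goes back to cell block A with the solvent jar.  [cell block A: the ammonia bottle, the base flask, the chlorine cylinder, the ether can, the reducing agent, the solvent jar | cell block B: the acid flask, the fuel sample]
5. Guard goes to cell block B with the chlorine cylinder and the solvent jar.  [cell block A: the ammonia bottle, the base flask, the ether can, the reducing agent | cell block B: the acid flask, the chlorine cylinder, the fuel sample, the solvent jar]
6. Guard goes back to cell block A with the solvent jar.  [cell block A: the ammonia bottle, the base flask, the ether can, the reducing agent, the solvent jar | cell block B: the acid flask, the chlorine cylinder, the fuel sample]
7. Guard goes to cell block B with the ether can and the solvent jar.  [cell block A: the ammonia bottle, the base flask, the reducing agent | cell block B: the acid flask, the chlorine cylinder, the ether can, the fuel sample, the solvent jar]
8. Guard goes back to cell block A with the solvent jar.  [cell block A: the ammonia bottle, the base flask, the reducing agent, the solvent jar | cell block B: the acid flask, the chlorine cylinder, the ether can, the fuel sample]
9. Guard goes to cell block B with the reducing agent and the solvent jar.  [cell block A: the ammonia bottle, the base flask | cell block B: the acid flask, the chlorine cylinder, the ether can, the fuel sample, the reducing agent, the solvent jar]
10. Guard goes back to cell block A with the solvent jar.  [cell block A: the ammonia bottle, the base flask, the solvent jar | cell block B: the acid flask, the chlorine cylinder, the ether can, the fuel sample, the reducing agent]
11. Guard goes to cell block B with the ammonia bottle and the solvent jar.  [cell block A: the base flask | cell block B: the acid flask, the ammonia bottle, the chlorine cylinder, the ether can, the fuel sample, the reducing agent, the solvent jar]
12. Guard goes back to cell block A with the solvent jar.  [cell block A: the base flask, the solvent jar | cell block B: the acid flask, the ammonia bottle, the chlorine cylinder, the ether can, the fuel sample, the reducing agent]
13. Guard goes to cell block B with the base flask and the solvent jar.  [cell block A: — | cell block B: the acid flask, the ammonia bottle, the base flask, the chlorine cylinder, the ether can, the fuel sample, the reducing agent, the solvent jar]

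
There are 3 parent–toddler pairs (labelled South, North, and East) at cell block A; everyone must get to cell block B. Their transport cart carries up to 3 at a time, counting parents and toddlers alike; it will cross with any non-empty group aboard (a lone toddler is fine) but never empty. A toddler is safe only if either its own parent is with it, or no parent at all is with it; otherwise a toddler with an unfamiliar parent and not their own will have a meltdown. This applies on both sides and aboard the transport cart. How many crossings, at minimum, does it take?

5

Counting alone: each trip to cell block B takes at most 3 across and each return brings at least 1 back, so after t trips out (and t−1 returns) at most 3t − (t−1) of the 6 are across; that first reaches 6 at t = 3, so at least 5 crossings are needed.
The plan below uses exactly 5 crossings, so it is optimal:
1. parent South and toddler South cross → cell block B.
2. parent South crosses ← cell block A.
3. parent East, parent North, and parent South cross → cell block B.
4. toddler South crosses ← cell block A.
5. toddler East, toddler North, and toddler South cross → cell block B.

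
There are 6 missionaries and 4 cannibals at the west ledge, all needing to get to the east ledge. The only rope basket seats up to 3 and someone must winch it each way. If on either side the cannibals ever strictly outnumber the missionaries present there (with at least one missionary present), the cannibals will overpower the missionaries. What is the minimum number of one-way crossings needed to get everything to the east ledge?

9

Counting alone: each trip to the east ledge takes at most 3 across and each return brings at least 1 back, so after t trips out (and t−1 returns) at most 3t − (t−1) of the 10 are across; that first reaches 10 at t = 5, so at least 9 crossings are needed.
The plan below uses exactly 9 crossings, so it is optimal:
1. 2 cannibals → the east ledge.  (the west ledge: 6M 2C; the east ledge: 0M 2C)
2. 1 cannibal ← the west ledge.  (the west ledge: 6M 3C; the east ledge: 0M 1C)
3. 3 cannibals → the east ledge.  (the west ledge: 6M 0C; the east ledge: 0M 4C)
4. 1 cannibal ← the west ledge.  (the west ledge: 6M 1C; the east ledge: 0M 3C)
5. 3 missionaries → the east ledge.  (the west ledge: 3M 1C; the east ledge: 3M 3C)
6. 1 cannibal ← the west ledge.  (the west ledge: 3M 2C; the east ledge: 3M 2C)
7. 1 missionary and 2 cannibals → the east ledge.  (the west ledge: 2M 0C; the east ledge: 4M 4C)
8. 1 cannibal ← the west ledge.  (the west ledge: 2M 1C; the east ledge: 4M 3C)
9. 2 missionaries and 1 cannibal → the east ledge.  (the west ledge: 0M 0C; the east ledge: 6M 4C)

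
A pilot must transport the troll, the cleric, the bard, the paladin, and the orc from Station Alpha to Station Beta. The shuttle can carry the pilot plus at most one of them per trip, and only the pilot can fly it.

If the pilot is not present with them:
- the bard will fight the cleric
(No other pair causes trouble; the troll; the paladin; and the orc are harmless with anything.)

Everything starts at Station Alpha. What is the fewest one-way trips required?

Counting alone: the pilot can take at most 1 across per trip to Station Beta, so moving all 5 needs at least 5 loaded trips out, with a return between consecutive ones — at least 9 crossings.
The plan below uses exactly 9 crossings, so it is optimal:
1. Pilot goes to Station Beta with the cleric.
2. Pilot goes back to Station Alpha alone.
3. Pilot goes to Station Beta with the troll.
4. Pilot goes back to Station Alpha alone.
5. Pilot goes to Station Beta with the paladin.
6. Pilot goes back to Station Alpha alone.
7. Pilot goes to Station Beta with the orc.
8. Pilot goes back to Station Alpha alone.
9. Pilot goes to Station Beta with the bard.

9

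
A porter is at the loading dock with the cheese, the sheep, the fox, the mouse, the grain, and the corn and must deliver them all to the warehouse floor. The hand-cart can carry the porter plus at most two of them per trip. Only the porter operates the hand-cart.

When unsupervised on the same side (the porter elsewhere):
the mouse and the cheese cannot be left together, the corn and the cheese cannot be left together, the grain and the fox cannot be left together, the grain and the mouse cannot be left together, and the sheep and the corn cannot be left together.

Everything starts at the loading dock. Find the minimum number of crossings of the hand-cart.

impossible

Whatever the first load, the items left behind include a forbidden pair without the porter. No opening move is safe, so no plan exists.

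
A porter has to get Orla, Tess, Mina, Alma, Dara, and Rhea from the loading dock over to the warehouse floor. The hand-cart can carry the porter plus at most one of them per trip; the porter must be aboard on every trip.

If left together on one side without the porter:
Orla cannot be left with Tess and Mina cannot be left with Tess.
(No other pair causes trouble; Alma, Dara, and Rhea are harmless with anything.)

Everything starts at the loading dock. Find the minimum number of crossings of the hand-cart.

Counting alone: the porter can take at most 1 across per trip to the warehouse floor, so moving all 6 needs at least 6 loaded trips out, with a return between consecutive ones — at least 11 crossings.
The safety rule pushes this higher. Following every safe sequence of crossings, the most of the 6 that can be at the warehouse floor as the hand-cart arrives there on crossing 11 is 5 — never all 6.
So no plan with fewer than 13 crossings exists, and this one achieves 13:
1. Porter goes to the warehouse floor with Tess.
2. Porter goes back to the loading dock alone.
3. Porter goes to the warehouse floor with Orla.
4. Porter goes back to the loading dock with Tess.
5. Porter goes to the warehouse floor with Mina.
6. Porter goes back to the loading dock alone.
7. Porter goes to the warehouse floor with Alma.
8. Porter goes back to the loading dock alone.
9. Porter goes to the warehouse floor with Dara.
10. Porter goes back to the loading dock alone.
11. Porter goes to the warehouse floor with Rhea.
12. Porter goes back to the loading dock alone.
13. Porter goes to the warehouse floor with Tess.

13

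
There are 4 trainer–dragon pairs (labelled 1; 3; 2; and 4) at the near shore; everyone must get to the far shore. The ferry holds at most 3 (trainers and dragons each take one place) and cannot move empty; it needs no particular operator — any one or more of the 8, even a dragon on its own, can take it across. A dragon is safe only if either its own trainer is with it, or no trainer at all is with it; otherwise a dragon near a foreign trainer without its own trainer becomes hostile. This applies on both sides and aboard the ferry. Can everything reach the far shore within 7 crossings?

No

Counting alone: each trip to the far shore takes at most 3 across and each return brings at least 1 back, so after t trips out (and t−1 returns) at most 3t − (t−1) of the 8 are across; that first reaches 8 at t = 4, so at least 7 crossings are needed.
The safety rule pushes this higher. Following every safe sequence of crossings, the most of the 8 that can be at the far shore as the ferry arrives there on crossing 7 is 7 — never all 8.
So the move cannot be finished within 7 crossings. (The shortest complete plan takes 9:)
1. dragon 1 and trainer 1 cross → the far shore.
2. trainer 1 crosses ← the near shore.
3. dragon 3, trainer 1, and trainer 3 cross → the far shore.
4. dragon 1 and trainer 1 cross ← the near shore.
5. trainer 1, trainer 2, and trainer 4 cross → the far shore.
6. dragon 3 crosses ← the near shore.
7. dragon 1 and dragon 3 cross → the far shore.
8. dragon 1 crosses ← the near shore.
9. dragon 1, dragon 2, and dragon 4 cross → the far shore.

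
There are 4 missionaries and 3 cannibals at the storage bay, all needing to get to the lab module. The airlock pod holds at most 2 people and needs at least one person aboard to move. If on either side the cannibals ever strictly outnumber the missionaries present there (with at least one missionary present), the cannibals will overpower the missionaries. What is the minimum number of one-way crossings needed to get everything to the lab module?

Counting alone: each trip to the lab module takes at most 2 across and each return brings at least 1 back, so after t trips out (and t−1 returns) at most 2t − (t−1) of the 7 are across; that first reaches 7 at t = 6, so at least 11 crossings are needed.
The plan below uses exactly 11 crossings, so it is optimal:
1. 2 cannibals → the lab module.  (the storage bay: 4M 1C; the lab module: 0M 2C)
2. 1 cannibal ← the storage bay.  (the storage bay: 4M 2C; the lab module: 0M 1C)
3. 2 cannibals → the lab module.  (the storage bay: 4M 0C; the lab module: 0M 3C)
4. 1 cannibal ← the storage bay.  (the storage bay: 4M 1C; the lab module: 0M 2C)
5. 2 missionaries → the lab module.  (the storage bay: 2M 1C; the lab module: 2M 2C)
6. 1 cannibal ← the storage bay.  (the storage bay: 2M 2C; the lab module: 2M 1C)
7. 1 missionary and 1 cannibal → the lab module.  (the storage bay: 1M 1C; the lab module: 3M 2C)
8. 1 missionary ← the storage bay.  (the storage bay: 2M 1C; the lab module: 2M 2C)
9. 1 missionary and 1 cannibal → the lab module.  (the storage bay: 1M 0C; the lab module: 3M 3C)
10. 1 cannibal ← the storage bay.  (the storage bay: 1M 1C; the lab module: 3M 2C)
11. 1 missionary and 1 cannibal → the lab module.  (the storage bay: 0M 0C; the lab module: 4M 3C)

11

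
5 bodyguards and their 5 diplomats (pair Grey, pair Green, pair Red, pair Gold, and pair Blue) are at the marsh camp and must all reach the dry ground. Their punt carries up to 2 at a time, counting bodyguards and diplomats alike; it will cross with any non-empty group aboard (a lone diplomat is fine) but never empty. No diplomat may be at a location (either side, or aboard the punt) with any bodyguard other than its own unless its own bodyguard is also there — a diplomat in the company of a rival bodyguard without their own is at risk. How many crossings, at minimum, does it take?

Following every safe sequence of crossings from the start, the most of the 10 that can be at the dry ground as the punt arrives there on crossings 1, 3, 5, 7 is 2, 3, 4, 5 respectively; the best ever achieved is 5 of 10.
From crossing 9 on, no configuration arises that was not already reachable earlier: only 82 distinct safe configurations (who is on which side, and where the punt is) can ever be reached, none of them has everyone across, and every continuation just revisits them. So no valid plan exists.

impossible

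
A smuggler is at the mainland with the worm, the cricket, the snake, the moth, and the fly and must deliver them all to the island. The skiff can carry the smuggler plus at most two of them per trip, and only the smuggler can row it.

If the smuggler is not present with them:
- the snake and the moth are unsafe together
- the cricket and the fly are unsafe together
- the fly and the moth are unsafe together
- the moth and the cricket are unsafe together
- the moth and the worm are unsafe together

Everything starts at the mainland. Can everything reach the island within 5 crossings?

Counting alone: the smuggler can take at most 2 across per trip to the island, so moving all 5 needs at least 3 loaded trips out, with a return between consecutive ones — at least 5 crossings.
The safety rule pushes this higher. Following every safe sequence of crossings, the most of the 5 that can be at the island as the skiff arrives there on crossing 5 is 4 — never all 5.
So the move cannot be finished within 5 crossings. (The shortest complete plan takes 7:)
1. Smuggler goes to the island with the cricket and the moth.
2. Smuggler goes back to the mainland with the cricket.
3. Smuggler goes to the island with the cricket and the worm.
4. Smuggler goes back to the mainland with the moth.
5. Smuggler goes to the island with the moth and the snake.
6. Smuggler goes back to the mainland with the moth.
7. Smuggler goes to the island with the fly and the moth.

No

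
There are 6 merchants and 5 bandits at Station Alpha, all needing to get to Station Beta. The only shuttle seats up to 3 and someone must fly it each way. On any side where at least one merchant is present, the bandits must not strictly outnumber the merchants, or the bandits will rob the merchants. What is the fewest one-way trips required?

Counting alone: each trip to Station Beta takes at most 3 across and each return brings at least 1 back, so after t trips out (and t−1 returns) at most 3t − (t−1) of the 11 are across; that first reaches 11 at t = 5, so at least 9 crossings are needed.
The plan below uses exactly 9 crossings, so it is optimal:
1. 3 bandits → Station Beta.  (Station Alpha: 6M 2B; Station Beta: 0M 3B)
2. 1 bandit ← Station Alpha.  (Station Alpha: 6M 3B; Station Beta: 0M 2B)
3. 3 merchants → Station Beta.  (Station Alpha: 3M 3B; Station Beta: 3M 2B)
4. 1 merchant ← Station Alpha.  (Station Alpha: 4M 3B; Station Beta: 2M 2B)
5. 2 merchants and 1 bandit → Station Beta.  (Station Alpha: 2M 2B; Station Beta: 4M 3B)
6. 1 merchant ← Station Alpha.  (Station Alpha: 3M 2B; Station Beta: 3M 3B)
7. 2 merchants and 1 bandit → Station Beta.  (Station Alpha: 1M 1B; Station Beta: 5M 4B)
8. 1 merchant ← Station Alpha.  (Station Alpha: 2M 1B; Station Beta: 4M 4B)
9. 2 merchants and 1 bandit → Station Beta.  (Station Alpha: 0M 0B; Station Beta: 6M 5B)

9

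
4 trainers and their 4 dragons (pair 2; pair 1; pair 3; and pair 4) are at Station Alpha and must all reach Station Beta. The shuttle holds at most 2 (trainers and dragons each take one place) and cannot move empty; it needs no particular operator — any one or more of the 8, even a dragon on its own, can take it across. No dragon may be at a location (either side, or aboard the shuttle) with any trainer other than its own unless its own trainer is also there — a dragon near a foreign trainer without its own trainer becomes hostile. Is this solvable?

Following every safe sequence of crossings from the start, the most of the 8 that can be at Station Beta as the shuttle arrives there on crossings 1, 3, 5 is 2, 3, 4 respectively; the best ever achieved is 4 of 8.
From crossing 7 on, no configuration arises that was not already reachable earlier: only 44 distinct safe configurations (who is on which side, and where the shuttle is) can ever be reached, none of them has everyone across, and every continuation just revisits them. So no valid plan exists.

No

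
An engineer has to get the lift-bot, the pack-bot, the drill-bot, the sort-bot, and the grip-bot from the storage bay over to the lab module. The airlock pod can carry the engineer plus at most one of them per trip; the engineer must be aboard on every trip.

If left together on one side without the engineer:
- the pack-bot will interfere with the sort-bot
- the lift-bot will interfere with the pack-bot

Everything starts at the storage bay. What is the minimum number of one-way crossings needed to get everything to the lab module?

Counting alone: the engineer can take at most 1 across per trip to the lab module, so moving all 5 needs at least 5 loaded trips out, with a return between consecutive ones — at least 9 crossings.
The safety rule pushes this higher. Following every safe sequence of crossings, the most of the 5 that can be at the lab module as the airlock pod arrives there on crossing 9 is 4 — never all 5.
So no plan with fewer than 11 crossings exists, and this one achieves 11:
1. Engineer goes to the lab module with the pack-bot.
2. Engineer goes back to the storage bay alone.
3. Engineer goes to the lab module with the lift-bot.
4. Engineer goes back to the storage bay with the pack-bot.
5. Engineer goes to the lab module with the sort-bot.
6. Engineer goes back to the storage bay alone.
7. Engineer goes to the lab module with the drill-bot.
8. Engineer goes back to the storage bay alone.
9. Engineer goes to the lab module with the grip-bot.
10. Engineer goes back to the storage bay alone.
11. Engineer goes to the lab module with the pack-bot.

11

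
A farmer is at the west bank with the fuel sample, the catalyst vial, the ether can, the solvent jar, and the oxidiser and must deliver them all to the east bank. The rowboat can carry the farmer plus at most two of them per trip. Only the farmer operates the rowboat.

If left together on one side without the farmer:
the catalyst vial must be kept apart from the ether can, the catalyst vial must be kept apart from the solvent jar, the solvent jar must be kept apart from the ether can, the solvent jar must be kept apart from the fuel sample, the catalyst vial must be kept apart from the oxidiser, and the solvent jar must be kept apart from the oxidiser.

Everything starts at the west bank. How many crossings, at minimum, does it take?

Counting alone: the farmer can take at most 2 across per trip to the east bank, so moving all 5 needs at least 3 loaded trips out, with a return between consecutive ones — at least 5 crossings.
The safety rule pushes this higher. Following every safe sequence of crossings, the most of the 5 that can be at the east bank as the rowboat arrives there on crossing 5 is 4 — never all 5.
So no plan with fewer than 7 crossings exists, and this one achieves 7:
1. Farmer goes to the east bank with the catalyst vial and the solvent jar.  [the west bank: the ether can, the fuel sample, the oxidiser | the east bank: the catalyst vial, the solvent jar]
2. Farmer goes back to the west bank with the catalyst vial.  [the west bank: the catalyst vial, the ether can, the fuel sample, the oxidiser | the east bank: the solvent jar]
3. Farmer goes to the east bank with the catalyst vial and the fuel sample.  [the west bank: the ether can, the oxidiser | the east bank: the catalyst vial, the fuel sample, the solvent jar]
4. Farmer goes back to the west bank with the solvent jar.  [the west bank: the ether can, the oxidiser, the solvent jar | the east bank: the catalyst vial, the fuel sample]
5. Farmer goes to the east bank with the ether can and the oxidiser.  [the west bank: the solvent jar | the east bank: the catalyst vial, the ether can, the fuel sample, the oxidiser]
6. Farmer goes back to the west bank with the catalyst vial.  [the west bank: the catalyst vial, the solvent jar | the east bank: the ether can, the fuel sample, the oxidiser]
7. Farmer goes to the east bank with the catalyst vial and the solvent jar.  [the west bank: — | the east bank: the catalyst vial, the ether can, the fuel sample, the oxidiser, the solvent jar]

7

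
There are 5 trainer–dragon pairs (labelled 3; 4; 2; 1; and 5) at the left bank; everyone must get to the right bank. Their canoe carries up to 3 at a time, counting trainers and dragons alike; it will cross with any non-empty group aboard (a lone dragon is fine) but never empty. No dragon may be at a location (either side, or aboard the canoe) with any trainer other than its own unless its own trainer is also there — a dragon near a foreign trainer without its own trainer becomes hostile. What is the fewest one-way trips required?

11

Counting alone: each trip to the right bank takes at most 3 across and each return brings at least 1 back, so after t trips out (and t−1 returns) at most 3t − (t−1) of the 10 are across; that first reaches 10 at t = 5, so at least 9 crossings are needed.
The safety rule pushes this higher. Following every safe sequence of crossings, the most of the 10 that can be at the right bank as the canoe arrives there on crossing 9 is 9 — never all 10.
So no plan with fewer than 11 crossings exists, and this one achieves 11:
1. dragon 3 and trainer 3 cross → the right bank.
2. trainer 3 crosses ← the left bank.
3. dragon 1, dragon 2, and dragon 4 cross → the right bank.
4. dragon 3 crosses ← the left bank.
5. trainer 1, trainer 2, and trainer 4 cross → the right bank.
6. dragon 4 and trainer 4 cross ← the left bank.
7. trainer 3, trainer 4, and trainer 5 cross → the right bank.
8. dragon 2 crosses ← the left bank.
9. dragon 3 and dragon 4 cross → the right bank.
10. dragon 3 crosses ← the left bank.
11. dragon 2, dragon 3, and dragon 5 cross → the right bank.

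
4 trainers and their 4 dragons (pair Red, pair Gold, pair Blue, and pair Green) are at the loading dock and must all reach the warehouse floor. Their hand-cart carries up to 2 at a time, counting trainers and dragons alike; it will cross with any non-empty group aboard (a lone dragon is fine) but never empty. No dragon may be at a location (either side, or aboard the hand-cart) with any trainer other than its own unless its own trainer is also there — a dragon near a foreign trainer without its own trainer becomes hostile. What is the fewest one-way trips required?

Following every safe sequence of crossings from the start, the most of the 8 that can be at the warehouse floor as the hand-cart arrives there on crossings 1, 3, 5 is 2, 3, 4 respectively; the best ever achieved is 4 of 8.
From crossing 7 on, no configuration arises that was not already reachable earlier: only 44 distinct safe configurations (who is on which side, and where the hand-cart is) can ever be reached, none of them has everyone across, and every continuation just revisits them. So no valid plan exists.

impossible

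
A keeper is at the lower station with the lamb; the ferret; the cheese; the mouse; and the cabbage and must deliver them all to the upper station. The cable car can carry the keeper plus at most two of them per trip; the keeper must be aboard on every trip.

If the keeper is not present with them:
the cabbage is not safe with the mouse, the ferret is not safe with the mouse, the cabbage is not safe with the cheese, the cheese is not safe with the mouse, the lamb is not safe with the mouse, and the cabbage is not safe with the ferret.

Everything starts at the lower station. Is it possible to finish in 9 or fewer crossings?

Yes — this plan uses 7 crossings (≤ 9):
1. Keeper goes to the upper station with the cabbage and the mouse.  [the lower station: the cheese, the ferret, the lamb | the upper station: the cabbage, the mouse]
2. Keeper goes back to the lower station with the mouse.  [the lower station: the cheese, the ferret, the lamb, the mouse | the upper station: the cabbage]
3. Keeper goes to the upper station with the lamb and the mouse.  [the lower station: the cheese, the ferret | the upper station: the cabbage, the lamb, the mouse]
4. Keeper goes back to the lower station with the mouse.  [the lower station: the cheese, the ferret, the mouse | the upper station: the cabbage, the lamb]
5. Keeper goes to the upper station with the cheese and the ferret.  [the lower station: the mouse | the upper station: the cabbage, the cheese, the ferret, the lamb]
6. Keeper goes back to the lower station with the cabbage.  [the lower station: the cabbage, the mouse | the upper station: the cheese, the ferret, the lamb]
7. Keeper goes to the upper station with the cabbage and the mouse.  [the lower station: — | the upper station: the cabbage, the cheese, the ferret, the lamb, the mouse]

Yes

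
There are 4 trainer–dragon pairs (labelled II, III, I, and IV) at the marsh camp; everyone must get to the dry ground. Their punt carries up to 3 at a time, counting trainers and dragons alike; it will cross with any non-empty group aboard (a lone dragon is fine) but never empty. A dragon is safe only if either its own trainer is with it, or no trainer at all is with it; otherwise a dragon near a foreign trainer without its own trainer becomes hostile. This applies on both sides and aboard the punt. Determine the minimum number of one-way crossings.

9

Counting alone: each trip to the dry ground takes at most 3 across and each return brings at least 1 back, so after t trips out (and t−1 returns) at most 3t − (t−1) of the 8 are across; that first reaches 8 at t = 4, so at least 7 crossings are needed.
The safety rule pushes this higher. Following every safe sequence of crossings, the most of the 8 that can be at the dry ground as the punt arrives there on crossing 7 is 7 — never all 8.
So no plan with fewer than 9 crossings exists, and this one achieves 9:
1. dragon II and trainer II cross → the dry ground.
2. trainer II crosses ← the marsh camp.
3. dragon III, trainer II, and trainer III cross → the dry ground.
4. dragon II and trainer II cross ← the marsh camp.
5. trainer I, trainer II, and trainer IV cross → the dry ground.
6. dragon III crosses ← the marsh camp.
7. dragon II and dragon III cross → the dry ground.
8. dragon II crosses ← the marsh camp.
9. dragon I, dragon II, and dragon IV cross → the dry ground.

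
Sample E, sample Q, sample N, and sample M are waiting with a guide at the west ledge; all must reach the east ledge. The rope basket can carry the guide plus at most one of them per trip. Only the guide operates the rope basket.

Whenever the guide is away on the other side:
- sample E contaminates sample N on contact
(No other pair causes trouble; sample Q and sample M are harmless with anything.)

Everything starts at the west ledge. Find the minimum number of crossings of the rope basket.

7

Counting alone: the guide can take at most 1 across per trip to the east ledge, so moving all 4 needs at least 4 loaded trips out, with a return between consecutive ones — at least 7 crossings.
The plan below uses exactly 7 crossings, so it is optimal:
1. Guide goes to the east ledge with sample E.
2. Guide goes back to the west ledge alone.
3. Guide goes to the east ledge with sample Q.
4. Guide goes back to the west ledge alone.
5. Guide goes to the east ledge with sample M.
6. Guide goes back to the west ledge alone.
7. Guide goes to the east ledge with sample N.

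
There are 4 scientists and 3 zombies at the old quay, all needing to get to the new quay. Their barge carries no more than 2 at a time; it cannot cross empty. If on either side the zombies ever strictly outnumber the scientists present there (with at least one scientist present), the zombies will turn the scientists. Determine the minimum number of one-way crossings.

11

Counting alone: each trip to the new quay takes at most 2 across and each return brings at least 1 back, so after t trips out (and t−1 returns) at most 2t − (t−1) of the 7 are across; that first reaches 7 at t = 6, so at least 11 crossings are needed.
The plan below uses exactly 11 crossings, so it is optimal:
1. 2 zombies → the new quay.  (the old quay: 4S 1Z; the new quay: 0S 2Z)
2. 1 zombie ← the old quay.  (the old quay: 4S 2Z; the new quay: 0S 1Z)
3. 2 zombies → the new quay.  (the old quay: 4S 0Z; the new quay: 0S 3Z)
4. 1 zombie ← the old quay.  (the old quay: 4S 1Z; the new quay: 0S 2Z)
5. 2 scientists → the new quay.  (the old quay: 2S 1Z; the new quay: 2S 2Z)
6. 1 zombie ← the old quay.  (the old quay: 2S 2Z; the new quay: 2S 1Z)
7. 1 scientist and 1 zombie → the new quay.  (the old quay: 1S 1Z; the new quay: 3S 2Z)
8. 1 scientist ← the old quay.  (the old quay: 2S 1Z; the new quay: 2S 2Z)
9. 1 scientist and 1 zombie → the new quay.  (the old quay: 1S 0Z; the new quay: 3S 3Z)
10. 1 zombie ← the old quay.  (the old quay: 1S 1Z; the new quay: 3S 2Z)
11. 1 scientist and 1 zombie → the new quay.  (the old quay: 0S 0Z; the new quay: 4S 3Z)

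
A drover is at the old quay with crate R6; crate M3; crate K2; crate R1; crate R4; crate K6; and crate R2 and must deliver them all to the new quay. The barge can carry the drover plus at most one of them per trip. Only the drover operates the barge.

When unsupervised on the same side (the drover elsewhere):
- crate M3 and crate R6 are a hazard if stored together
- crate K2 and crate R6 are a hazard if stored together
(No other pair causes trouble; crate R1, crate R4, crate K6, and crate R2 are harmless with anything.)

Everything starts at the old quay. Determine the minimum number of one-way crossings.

15

Counting alone: the drover can take at most 1 across per trip to the new quay, so moving all 7 needs at least 7 loaded trips out, with a return between consecutive ones — at least 13 crossings.
The safety rule pushes this higher. Following every safe sequence of crossings, the most of the 7 that can be at the new quay as the barge arrives there on crossing 13 is 6 — never all 7.
So no plan with fewer than 15 crossings exists, and this one achieves 15:
1. Drover goes to the new quay with crate R6.  [the old quay: crate K2, crate K6, crate M3, crate R1, crate R2, crate R4 | the new quay: crate R6]
2. Drover goes back to the old quay alone.  [the old quay: crate K2, crate K6, crate M3, crate R1, crate R2, crate R4 | the new quay: crate R6]
3. Drover goes to the new quay with crate M3.  [the old quay: crate K2, crate K6, crate R1, crate R2, crate R4 | the new quay: crate M3, crate R6]
4. Drover goes back to the old quay with crate R6.  [the old quay: crate K2, crate K6, crate R1, crate R2, crate R4, crate R6 | the new quay: crate M3]
5. Drover goes to the new quay with crate K2.  [the old quay: crate K6, crate R1, crate R2, crate R4, crate R6 | the new quay: crate K2, crate M3]
6. Drover goes back to the old quay alone.  [the old quay: crate K6, crate R1, crate R2, crate R4, crate R6 | the new quay: crate K2, crate M3]
7. Drover goes to the new quay with crate R1.  [the old quay: crate K6, crate R2, crate R4, crate R6 | the new quay: crate K2, crate M3, crate R1]
8. Drover goes back to the old quay alone.  [the old quay: crate K6, crate R2, crate R4, crate R6 | the new quay: crate K2, crate M3, crate R1]
9. Drover goes to the new quay with crate R4.  [the old quay: crate K6, crate R2, crate R6 | the new quay: crate K2, crate M3, crate R1, crate R4]
10. Drover goes back to the old quay alone.  [the old quay: crate K6, crate R2, crate R6 | the new quay: crate K2, crate M3, crate R1, crate R4]
11. Drover goes to the new quay with crate K6.  [the old quay: crate R2, crate R6 | the new quay: crate K2, crate K6, crate M3, crate R1, crate R4]
12. Drover goes back to the old quay alone.  [the old quay: crate R2, crate R6 | the new quay: crate K2, crate K6, crate M3, crate R1, crate R4]
13. Drover goes to the new quay with crate R2.  [the old quay: crate R6 | the new quay: crate K2, crate K6, crate M3, crate R1, crate R2, crate R4]
14. Drover goes back to the old quay alone.  [the old quay: crate R6 | the new quay: crate K2, crate K6, crate M3, crate R1, crate R2, crate R4]
15. Drover goes to the new quay with crate R6.  [the old quay: — | the new quay: crate K2, crate K6, crate M3, crate R1, crate R2, crate R4, crate R6]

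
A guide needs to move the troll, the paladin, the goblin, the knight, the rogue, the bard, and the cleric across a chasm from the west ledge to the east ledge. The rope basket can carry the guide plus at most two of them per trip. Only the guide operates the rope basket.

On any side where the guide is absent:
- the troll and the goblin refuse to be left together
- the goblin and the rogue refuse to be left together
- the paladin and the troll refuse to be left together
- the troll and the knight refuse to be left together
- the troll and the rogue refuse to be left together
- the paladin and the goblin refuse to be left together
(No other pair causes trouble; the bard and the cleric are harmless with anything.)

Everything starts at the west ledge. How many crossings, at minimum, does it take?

Counting alone: the guide can take at most 2 across per trip to the east ledge, so moving all 7 needs at least 4 loaded trips out, with a return between consecutive ones — at least 7 crossings.
The safety rule pushes this higher. Following every safe sequence of crossings, the most of the 7 that can be at the east ledge as the rope basket arrives there on crossings 7, 9 is 5, 6 respectively — never all 7.
So no plan with fewer than 11 crossings exists, and this one achieves 11:
1. Guide goes to the east ledge with the goblin and the troll.
2. Guide goes back to the west ledge with the troll.
3. Guide goes to the east ledge with the knight and the troll.
4. Guide goes back to the west ledge with the troll.
5. Guide goes to the east ledge with the bard and the troll.
6. Guide goes back to the west ledge with the troll.
7. Guide goes to the east ledge with the cleric and the troll.
8. Guide goes back to the west ledge with the troll.
9. Guide goes to the east ledge with the paladin and the rogue.
10. Guide goes back to the west ledge with the goblin.
11. Guide goes to the east ledge with the goblin and the troll.

11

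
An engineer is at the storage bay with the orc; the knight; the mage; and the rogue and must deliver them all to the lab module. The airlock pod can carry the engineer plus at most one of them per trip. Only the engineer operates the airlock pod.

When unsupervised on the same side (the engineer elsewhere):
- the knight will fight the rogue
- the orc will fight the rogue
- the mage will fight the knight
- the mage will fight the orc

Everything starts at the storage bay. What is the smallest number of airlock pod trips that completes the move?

Whatever the first load, the items left behind include a forbidden pair without the engineer. No opening move is safe, so no plan exists.

impossible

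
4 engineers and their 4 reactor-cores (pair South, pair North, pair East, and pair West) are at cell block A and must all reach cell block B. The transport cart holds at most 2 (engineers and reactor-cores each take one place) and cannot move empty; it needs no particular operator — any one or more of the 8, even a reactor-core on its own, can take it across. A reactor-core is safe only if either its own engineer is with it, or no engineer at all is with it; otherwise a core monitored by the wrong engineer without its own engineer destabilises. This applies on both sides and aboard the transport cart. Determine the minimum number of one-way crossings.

impossible

Following every safe sequence of crossings from the start, the most of the 8 that can be at cell block B as the transport cart arrives there on crossings 1, 3, 5 is 2, 3, 4 respectively; the best ever achieved is 4 of 8.
From crossing 7 on, no configuration arises that was not already reachable earlier: only 44 distinct safe configurations (who is on which side, and where the transport cart is) can ever be reached, none of them has everyone across, and every continuation just revisits them. So no valid plan exists.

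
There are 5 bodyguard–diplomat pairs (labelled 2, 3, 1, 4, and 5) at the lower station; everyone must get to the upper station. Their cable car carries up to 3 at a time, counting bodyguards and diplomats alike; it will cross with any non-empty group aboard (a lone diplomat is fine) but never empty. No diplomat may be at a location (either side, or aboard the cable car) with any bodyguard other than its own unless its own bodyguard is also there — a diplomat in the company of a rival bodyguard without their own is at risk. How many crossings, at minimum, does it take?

11

Counting alone: each trip to the upper station takes at most 3 across and each return brings at least 1 back, so after t trips out (and t−1 returns) at most 3t − (t−1) of the 10 are across; that first reaches 10 at t = 5, so at least 9 crossings are needed.
The safety rule pushes this higher. Following every safe sequence of crossings, the most of the 10 that can be at the upper station as the cable car arrives there on crossing 9 is 9 — never all 10.
So no plan with fewer than 11 crossings exists, and this one achieves 11:
1. bodyguard 2 and diplomat 2 cross → the upper station.
2. bodyguard 2 crosses ← the lower station.
3. diplomat 1, diplomat 3, and diplomat 4 cross → the upper station.
4. diplomat 2 crosses ← the lower station.
5. bodyguard 1, bodyguard 3, and bodyguard 4 cross → the upper station.
6. bodyguard 3 and diplomat 3 cross ← the lower station.
7. bodyguard 2, bodyguard 3, and bodyguard 5 cross → the upper station.
8. diplomat 1 crosses ← the lower station.
9. diplomat 2 and diplomat 3 cross → the upper station.
10. diplomat 2 crosses ← the lower station.
11. diplomat 1, diplomat 2, and diplomat 5 cross → the upper station.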